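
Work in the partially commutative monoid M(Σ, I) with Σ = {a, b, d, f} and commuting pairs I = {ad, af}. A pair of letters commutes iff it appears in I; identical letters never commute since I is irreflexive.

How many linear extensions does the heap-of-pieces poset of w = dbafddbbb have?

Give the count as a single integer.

4

drop 0:d onto floor
drop 1:b onto {0:d}
drop 2:a onto {1:b}
drop 3:f onto {1:b}
drop 4:d onto {3:f}
drop 5:d onto {4:d}
drop 6:b onto {2:a, 5:d}
drop 7:b onto {6:b}
drop 8:b onto {7:b}
ground layer = {0:d}
drop-orders for the pieces not yet dropped (sum over which currently-grounded one goes next):
  1 to go: {8} 1
  2 to go: {7,8} 1
  3 to go: {6,7,8} 1
  4 to go: {2,6,7,8} 1  {5,6,7,8} 1
  5 to go: {2,5,6,7,8} 2  {4,5,6,7,8} 1
  6 to go: {2,4,5,6,7,8} 3  {3,4,5,6,7,8} 1
  7 to go: {2,3,4,5,6,7,8} 4
  if 0:d drops first: 4 orders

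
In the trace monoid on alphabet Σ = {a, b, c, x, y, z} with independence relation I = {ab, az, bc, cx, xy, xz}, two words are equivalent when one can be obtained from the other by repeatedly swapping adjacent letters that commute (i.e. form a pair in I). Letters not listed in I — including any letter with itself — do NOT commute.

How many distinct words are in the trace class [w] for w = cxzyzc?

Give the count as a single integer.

#0=c has no predecessor
#1=x has no predecessor
#2=z depends on [0:c]
#3=y depends on [2:z]
#4=z depends on [3:y]
#5=c depends on [4:z]
sources: [0:c, 1:x]
N(rest) = Σ N(rest − s) over sources s of rest; N(one piece) = 1:
  size 1 → [1]=1  [5]=1
  size 2 → [1,5]=2  [4,5]=1
  size 3 → [1,4,5]=3  [3,4,5]=1
  size 4 → [1,3,4,5]=4  [2,3,4,5]=1
  first=0(c) contributes 5
  first=1(x) contributes 1
|[w]| = 6

6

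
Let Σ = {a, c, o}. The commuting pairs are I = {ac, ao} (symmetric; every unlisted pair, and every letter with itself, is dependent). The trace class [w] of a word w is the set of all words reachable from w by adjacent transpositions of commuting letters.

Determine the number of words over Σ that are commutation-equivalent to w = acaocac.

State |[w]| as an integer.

piece 0:a — minimal
piece 1:c — minimal
piece 2:a rests on {0:a}
piece 3:o rests on {1:c}
piece 4:c rests on {3:o}
piece 5:a rests on {2:a}
piece 6:c rests on {4:c}
minimal pieces: {0:a, 1:c}
ways to finish when only these pieces remain (= sum over removing one remaining piece with nothing left below it):
  1 left: {5}→1  {6}→1
  2 left: {2,5}→1  {4,6}→1  {5,6}→2
  3 left: {0,2,5}→1  {2,5,6}→3  {3,4,6}→1  {4,5,6}→3
  4 left: {0,2,5,6}→4  {1,3,4,6}→1  {2,4,5,6}→6  {3,4,5,6}→4
  5 left: {0,2,4,5,6}→10  {1,3,4,5,6}→5  {2,3,4,5,6}→10
  placing 0:a first → 15 extensions
  placing 1:c first → 20 extensions
total linear extensions = 35

35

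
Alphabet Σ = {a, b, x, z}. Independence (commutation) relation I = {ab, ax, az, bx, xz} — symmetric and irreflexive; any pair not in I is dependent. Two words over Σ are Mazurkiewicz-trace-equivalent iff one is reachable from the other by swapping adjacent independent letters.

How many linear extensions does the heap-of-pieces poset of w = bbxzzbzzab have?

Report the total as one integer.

0(b) covers ∅
1(b) covers 0:b
2(x) covers ∅
3(z) covers 1:b
4(z) covers 3:z
5(b) covers 4:z
6(z) covers 5:b
7(z) covers 6:z
8(a) covers ∅
9(b) covers 7:z
floor of heap: 0:b, 2:x, 8:a
completions by unplaced set U, small U first (add the entries for U minus each lowest piece of U):
  |U|=1: {2}:1  {8}:1  {9}:1
  |U|=2: {2,8}:2  {2,9}:2  {7,9}:1  {8,9}:2
  |U|=3: {2,7,9}:3  {2,8,9}:6  {6,7,9}:1  {7,8,9}:3
  |U|=4: {2,6,7,9}:4  {2,7,8,9}:12  {5,6,7,9}:1  {6,7,8,9}:4
  |U|=5: {2,5,6,7,9}:5  {2,6,7,8,9}:20  {4,5,6,7,9}:1  {5,6,7,8,9}:5
  |U|=6: {2,4,5,6,7,9}:6  {2,5,6,7,8,9}:30  {3,4,5,6,7,9}:1  {4,5,6,7,8,9}:6
  |U|=7: {1,3,4,5,6,7,9}:1  {2,3,4,5,6,7,9}:7  {2,4,5,6,7,8,9}:42  {3,4,5,6,7,8,9}:7
  |U|=8: {0,1,3,4,5,6,7,9}:1  {1,2,3,4,5,6,7,9}:8  {1,3,4,5,6,7,8,9}:8  {2,3,4,5,6,7,8,9}:56
  start at 0(b): 72
  start at 2(x): 9
  start at 8(a): 9
sum over floor = 90

90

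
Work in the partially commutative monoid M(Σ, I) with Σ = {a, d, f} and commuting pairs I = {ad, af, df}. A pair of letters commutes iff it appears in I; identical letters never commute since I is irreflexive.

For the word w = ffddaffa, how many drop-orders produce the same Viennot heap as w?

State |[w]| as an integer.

#0=f has no predecessor
#1=f depends on [0:f]
#2=d has no predecessor
#3=d depends on [2:d]
#4=a has no predecessor
#5=f depends on [1:f]
#6=f depends on [5:f]
#7=a depends on [4:a]
sources: [0:f, 2:d, 4:a]
N(rest) = Σ N(rest − s) over sources s of rest; N(one piece) = 1:
  size 1 → [3]=1  [6]=1  [7]=1
  size 2 → [2,3]=1  [3,6]=2  [3,7]=2  [4,7]=1  [5,6]=1  [6,7]=2
  size 3 → [1,5,6]=1  [2,3,6]=3  [2,3,7]=3  [3,4,7]=3  [3,5,6]=3  [3,6,7]=6  [4,6,7]=3  [5,6,7]=3
  size 4 → [0,1,5,6]=1  [1,3,5,6]=4  [1,5,6,7]=4  [2,3,4,7]=6  [2,3,5,6]=6  [2,3,6,7]=12  [3,4,6,7]=12  [3,5,6,7]=12  [4,5,6,7]=6
  size 5 → [0,1,3,5,6]=5  [0,1,5,6,7]=5  [1,2,3,5,6]=10  [1,3,5,6,7]=20  [1,4,5,6,7]=10  [2,3,4,6,7]=30  [2,3,5,6,7]=30  [3,4,5,6,7]=30
  size 6 → [0,1,2,3,5,6]=15  [0,1,3,5,6,7]=30  [0,1,4,5,6,7]=15  [1,2,3,5,6,7]=60  [1,3,4,5,6,7]=60  [2,3,4,5,6,7]=90
  first=0(f) contributes 210
  first=2(d) contributes 105
  first=4(a) contributes 105
|[w]| = 420

420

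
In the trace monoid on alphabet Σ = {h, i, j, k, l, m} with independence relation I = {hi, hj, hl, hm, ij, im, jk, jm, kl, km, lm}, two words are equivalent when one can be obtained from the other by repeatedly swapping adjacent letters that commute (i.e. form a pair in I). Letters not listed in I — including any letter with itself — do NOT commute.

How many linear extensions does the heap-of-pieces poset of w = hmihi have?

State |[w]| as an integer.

30

#0=h has no predecessor
#1=m has no predecessor
#2=i has no predecessor
#3=h depends on [0:h]
#4=i depends on [2:i]
sources: [0:h, 1:m, 2:i]
N(rest) = Σ N(rest − s) over sources s of rest; N(one piece) = 1:
  size 1 → [1]=1  [3]=1  [4]=1
  size 2 → [0,3]=1  [1,3]=2  [1,4]=2  [2,4]=1  [3,4]=2
  size 3 → [0,1,3]=3  [0,3,4]=3  [1,2,4]=3  [1,3,4]=6  [2,3,4]=3
  first=0(h) contributes 12
  first=1(m) contributes 6
  first=2(i) contributes 12
|[w]| = 30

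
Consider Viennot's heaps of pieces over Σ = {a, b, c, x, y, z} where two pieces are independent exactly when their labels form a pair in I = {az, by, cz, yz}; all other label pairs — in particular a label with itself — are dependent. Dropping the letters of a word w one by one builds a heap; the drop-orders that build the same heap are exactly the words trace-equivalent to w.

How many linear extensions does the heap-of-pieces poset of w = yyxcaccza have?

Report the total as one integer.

drop 0:y onto floor
drop 1:y onto {0:y}
drop 2:x onto {1:y}
drop 3:c onto {2:x}
drop 4:a onto {3:c}
drop 5:c onto {4:a}
drop 6:c onto {5:c}
drop 7:z onto {2:x}
drop 8:a onto {6:c}
ground layer = {0:y}
drop-orders for the pieces not yet dropped (sum over which currently-grounded one goes next):
  1 to go: {7} 1  {8} 1
  2 to go: {6,8} 1  {7,8} 2
  3 to go: {5,6,8} 1  {6,7,8} 3
  4 to go: {4,5,6,8} 1  {5,6,7,8} 4
  5 to go: {3,4,5,6,8} 1  {4,5,6,7,8} 5
  6 to go: {3,4,5,6,7,8} 6
  7 to go: {2,3,4,5,6,7,8} 6
  if 0:y drops first: 6 orders

6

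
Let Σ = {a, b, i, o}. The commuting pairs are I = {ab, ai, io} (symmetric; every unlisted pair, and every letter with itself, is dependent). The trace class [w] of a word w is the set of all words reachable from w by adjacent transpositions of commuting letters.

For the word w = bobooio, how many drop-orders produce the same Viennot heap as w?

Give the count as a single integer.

4

drop 0:b onto floor
drop 1:o onto {0:b}
drop 2:b onto {1:o}
drop 3:o onto {2:b}
drop 4:o onto {3:o}
drop 5:i onto {2:b}
drop 6:o onto {4:o}
ground layer = {0:b}
drop-orders for the pieces not yet dropped (sum over which currently-grounded one goes next):
  1 to go: {5} 1  {6} 1
  2 to go: {4,6} 1  {5,6} 2
  3 to go: {3,4,6} 1  {4,5,6} 3
  4 to go: {3,4,5,6} 4
  5 to go: {2,3,4,5,6} 4
  if 0:b drops first: 4 orders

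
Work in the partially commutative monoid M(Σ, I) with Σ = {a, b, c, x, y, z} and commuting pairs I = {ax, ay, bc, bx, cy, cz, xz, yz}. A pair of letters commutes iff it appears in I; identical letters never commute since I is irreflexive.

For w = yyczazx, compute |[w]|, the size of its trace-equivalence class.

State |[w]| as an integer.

65

piece 0:y — minimal
piece 1:y rests on {0:y}
piece 2:c — minimal
piece 3:z — minimal
piece 4:a rests on {2:c, 3:z}
piece 5:z rests on {4:a}
piece 6:x rests on {1:y, 2:c}
minimal pieces: {0:y, 2:c, 3:z}
ways to finish when only these pieces remain (= sum over removing one remaining piece with nothing left below it):
  1 left: {5}→1  {6}→1
  2 left: {1,6}→1  {4,5}→1  {5,6}→2
  3 left: {0,1,6}→1  {1,5,6}→3  {3,4,5}→1  {4,5,6}→3
  4 left: {0,1,5,6}→4  {1,4,5,6}→6  {2,4,5,6}→3  {3,4,5,6}→4
  5 left: {0,1,4,5,6}→10  {1,2,4,5,6}→9  {1,3,4,5,6}→10  {2,3,4,5,6}→7
  placing 0:y first → 26 extensions
  placing 2:c first → 20 extensions
  placing 3:z first → 19 extensions
total linear extensions = 65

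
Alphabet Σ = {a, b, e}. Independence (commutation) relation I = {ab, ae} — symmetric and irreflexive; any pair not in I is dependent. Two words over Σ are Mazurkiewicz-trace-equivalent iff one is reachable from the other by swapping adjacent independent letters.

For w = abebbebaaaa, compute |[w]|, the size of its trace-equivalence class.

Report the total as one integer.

462

drop 0:a onto floor
drop 1:b onto floor
drop 2:e onto {1:b}
drop 3:b onto {2:e}
drop 4:b onto {3:b}
drop 5:e onto {4:b}
drop 6:b onto {5:e}
drop 7:a onto {0:a}
drop 8:a onto {7:a}
drop 9:a onto {8:a}
drop 10:a onto {9:a}
ground layer = {0:a, 1:b}
drop-orders for the pieces not yet dropped (sum over which currently-grounded one goes next):
  1 to go: {6} 1  {10} 1
  2 to go: {5,6} 1  {6,10} 2  {9,10} 1
  3 to go: {4,5,6} 1  {5,6,10} 3  {6,9,10} 3  {8,9,10} 1
  4 to go: {3,4,5,6} 1  {4,5,6,10} 4  {5,6,9,10} 6  {6,8,9,10} 4  {7,8,9,10} 1
  5 to go: {0,7,8,9,10} 1  {2,3,4,5,6} 1  {3,4,5,6,10} 5  {4,5,6,9,10} 10  {5,6,8,9,10} 10  {6,7,8,9,10} 5
  6 to go: {0,6,7,8,9,10} 6  {1,2,3,4,5,6} 1  {2,3,4,5,6,10} 6  {3,4,5,6,9,10} 15  {4,5,6,8,9,10} 20  {5,6,7,8,9,10} 15
  7 to go: {0,5,6,7,8,9,10} 21  {1,2,3,4,5,6,10} 7  {2,3,4,5,6,9,10} 21  {3,4,5,6,8,9,10} 35  {4,5,6,7,8,9,10} 35
  8 to go: {0,4,5,6,7,8,9,10} 56  {1,2,3,4,5,6,9,10} 28  {2,3,4,5,6,8,9,10} 56  {3,4,5,6,7,8,9,10} 70
  9 to go: {0,3,4,5,6,7,8,9,10} 126  {1,2,3,4,5,6,8,9,10} 84  {2,3,4,5,6,7,8,9,10} 126
  if 0:a drops first: 210 orders
  if 1:b drops first: 252 orders
heap linearizations: 462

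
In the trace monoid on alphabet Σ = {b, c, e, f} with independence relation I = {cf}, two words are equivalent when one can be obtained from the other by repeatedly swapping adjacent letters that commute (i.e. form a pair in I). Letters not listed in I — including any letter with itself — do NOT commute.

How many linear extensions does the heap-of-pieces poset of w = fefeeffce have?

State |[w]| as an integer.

3

drop 0:f onto floor
drop 1:e onto {0:f}
drop 2:f onto {1:e}
drop 3:e onto {2:f}
drop 4:e onto {3:e}
drop 5:f onto {4:e}
drop 6:f onto {5:f}
drop 7:c onto {4:e}
drop 8:e onto {6:f, 7:c}
ground layer = {0:f}
drop-orders for the pieces not yet dropped (sum over which currently-grounded one goes next):
  1 to go: {8} 1
  2 to go: {6,8} 1  {7,8} 1
  3 to go: {5,6,8} 1  {6,7,8} 2
  4 to go: {5,6,7,8} 3
  5 to go: {4,5,6,7,8} 3
  6 to go: {3,4,5,6,7,8} 3
  7 to go: {2,3,4,5,6,7,8} 3
  if 0:f drops first: 3 orders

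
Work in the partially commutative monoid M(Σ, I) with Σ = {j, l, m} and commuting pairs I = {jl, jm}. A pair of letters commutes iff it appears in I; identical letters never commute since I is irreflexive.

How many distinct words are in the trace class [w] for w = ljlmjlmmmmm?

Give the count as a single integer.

0(l) covers ∅
1(j) covers ∅
2(l) covers 0:l
3(m) covers 2:l
4(j) covers 1:j
5(l) covers 3:m
6(m) covers 5:l
7(m) covers 6:m
8(m) covers 7:m
9(m) covers 8:m
10(m) covers 9:m
floor of heap: 0:l, 1:j
completions by unplaced set U, small U first (add the entries for U minus each lowest piece of U):
  |U|=1: {4}:1  {10}:1
  |U|=2: {1,4}:1  {4,10}:2  {9,10}:1
  |U|=3: {1,4,10}:3  {4,9,10}:3  {8,9,10}:1
  |U|=4: {1,4,9,10}:6  {4,8,9,10}:4  {7,8,9,10}:1
  |U|=5: {1,4,8,9,10}:10  {4,7,8,9,10}:5  {6,7,8,9,10}:1
  |U|=6: {1,4,7,8,9,10}:15  {4,6,7,8,9,10}:6  {5,6,7,8,9,10}:1
  |U|=7: {1,4,6,7,8,9,10}:21  {3,5,6,7,8,9,10}:1  {4,5,6,7,8,9,10}:7
  |U|=8: {1,4,5,6,7,8,9,10}:28  {2,3,5,6,7,8,9,10}:1  {3,4,5,6,7,8,9,10}:8
  |U|=9: {0,2,3,5,6,7,8,9,10}:1  {1,3,4,5,6,7,8,9,10}:36  {2,3,4,5,6,7,8,9,10}:9
  start at 0(l): 45
  start at 1(j): 10
sum over floor = 55

55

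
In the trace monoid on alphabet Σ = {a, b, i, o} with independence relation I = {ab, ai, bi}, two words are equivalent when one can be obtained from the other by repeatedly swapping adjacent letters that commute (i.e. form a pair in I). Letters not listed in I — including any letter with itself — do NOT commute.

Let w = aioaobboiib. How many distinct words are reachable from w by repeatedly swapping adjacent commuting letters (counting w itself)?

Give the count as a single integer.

#0=a has no predecessor
#1=i has no predecessor
#2=o depends on [0:a, 1:i]
#3=a depends on [2:o]
#4=o depends on [3:a]
#5=b depends on [4:o]
#6=b depends on [5:b]
#7=o depends on [6:b]
#8=i depends on [7:o]
#9=i depends on [8:i]
#10=b depends on [7:o]
sources: [0:a, 1:i]
N(rest) = Σ N(rest − s) over sources s of rest; N(one piece) = 1:
  size 1 → [9]=1  [10]=1
  size 2 → [8,9]=1  [9,10]=2
  size 3 → [8,9,10]=3
  size 4 → [7,8,9,10]=3
  size 5 → [6,7,8,9,10]=3
  size 6 → [5,6,7,8,9,10]=3
  size 7 → [4,5,6,7,8,9,10]=3
  size 8 → [3,4,5,6,7,8,9,10]=3
  size 9 → [2,3,4,5,6,7,8,9,10]=3
  first=0(a) contributes 3
  first=1(i) contributes 3
|[w]| = 6

6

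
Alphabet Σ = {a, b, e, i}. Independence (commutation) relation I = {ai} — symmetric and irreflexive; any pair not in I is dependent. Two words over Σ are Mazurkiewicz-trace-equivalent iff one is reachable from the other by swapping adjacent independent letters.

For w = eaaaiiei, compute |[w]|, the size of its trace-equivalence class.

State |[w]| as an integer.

piece 0:e — minimal
piece 1:a rests on {0:e}
piece 2:a rests on {1:a}
piece 3:a rests on {2:a}
piece 4:i rests on {0:e}
piece 5:i rests on {4:i}
piece 6:e rests on {3:a, 5:i}
piece 7:i rests on {6:e}
minimal pieces: {0:e}
ways to finish when only these pieces remain (= sum over removing one remaining piece with nothing left below it):
  1 left: {7}→1
  2 left: {6,7}→1
  3 left: {3,6,7}→1  {5,6,7}→1
  4 left: {2,3,6,7}→1  {3,5,6,7}→2  {4,5,6,7}→1
  5 left: {1,2,3,6,7}→1  {2,3,5,6,7}→3  {3,4,5,6,7}→3
  6 left: {1,2,3,5,6,7}→4  {2,3,4,5,6,7}→6
  placing 0:e first → 10 extensions

10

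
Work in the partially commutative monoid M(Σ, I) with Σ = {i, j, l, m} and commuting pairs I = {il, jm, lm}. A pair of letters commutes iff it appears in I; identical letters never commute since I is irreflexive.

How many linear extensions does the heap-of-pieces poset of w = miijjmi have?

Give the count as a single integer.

0(m) covers ∅
1(i) covers 0:m
2(i) covers 1:i
3(j) covers 2:i
4(j) covers 3:j
5(m) covers 2:i
6(i) covers 4:j, 5:m
floor of heap: 0:m
completions by unplaced set U, small U first (add the entries for U minus each lowest piece of U):
  |U|=1: {6}:1
  |U|=2: {4,6}:1  {5,6}:1
  |U|=3: {3,4,6}:1  {4,5,6}:2
  |U|=4: {3,4,5,6}:3
  |U|=5: {2,3,4,5,6}:3
  start at 0(m): 3

3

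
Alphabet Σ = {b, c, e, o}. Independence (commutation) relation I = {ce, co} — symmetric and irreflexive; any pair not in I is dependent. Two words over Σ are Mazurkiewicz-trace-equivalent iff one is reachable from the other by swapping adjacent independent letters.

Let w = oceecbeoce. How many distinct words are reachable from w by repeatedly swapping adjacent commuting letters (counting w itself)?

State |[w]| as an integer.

#0=o has no predecessor
#1=c has no predecessor
#2=e depends on [0:o]
#3=e depends on [2:e]
#4=c depends on [1:c]
#5=b depends on [3:e, 4:c]
#6=e depends on [5:b]
#7=o depends on [6:e]
#8=c depends on [5:b]
#9=e depends on [7:o]
sources: [0:o, 1:c]
N(rest) = Σ N(rest − s) over sources s of rest; N(one piece) = 1:
  size 1 → [8]=1  [9]=1
  size 2 → [7,9]=1  [8,9]=2
  size 3 → [6,7,9]=1  [7,8,9]=3
  size 4 → [6,7,8,9]=4
  size 5 → [5,6,7,8,9]=4
  size 6 → [3,5,6,7,8,9]=4  [4,5,6,7,8,9]=4
  size 7 → [1,4,5,6,7,8,9]=4  [2,3,5,6,7,8,9]=4  [3,4,5,6,7,8,9]=8
  size 8 → [0,2,3,5,6,7,8,9]=4  [1,3,4,5,6,7,8,9]=12  [2,3,4,5,6,7,8,9]=12
  first=0(o) contributes 24
  first=1(c) contributes 16
|[w]| = 40

40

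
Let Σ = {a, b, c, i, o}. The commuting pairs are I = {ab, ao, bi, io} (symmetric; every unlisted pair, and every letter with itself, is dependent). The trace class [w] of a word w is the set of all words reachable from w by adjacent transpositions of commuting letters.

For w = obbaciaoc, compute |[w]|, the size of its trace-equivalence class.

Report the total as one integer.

12

#0=o has no predecessor
#1=b depends on [0:o]
#2=b depends on [1:b]
#3=a has no predecessor
#4=c depends on [2:b, 3:a]
#5=i depends on [4:c]
#6=a depends on [5:i]
#7=o depends on [4:c]
#8=c depends on [6:a, 7:o]
sources: [0:o, 3:a]
N(rest) = Σ N(rest − s) over sources s of rest; N(one piece) = 1:
  size 1 → [8]=1
  size 2 → [6,8]=1  [7,8]=1
  size 3 → [5,6,8]=1  [6,7,8]=2
  size 4 → [5,6,7,8]=3
  size 5 → [4,5,6,7,8]=3
  size 6 → [2,4,5,6,7,8]=3  [3,4,5,6,7,8]=3
  size 7 → [1,2,4,5,6,7,8]=3  [2,3,4,5,6,7,8]=6
  first=0(o) contributes 9
  first=3(a) contributes 3
|[w]| = 12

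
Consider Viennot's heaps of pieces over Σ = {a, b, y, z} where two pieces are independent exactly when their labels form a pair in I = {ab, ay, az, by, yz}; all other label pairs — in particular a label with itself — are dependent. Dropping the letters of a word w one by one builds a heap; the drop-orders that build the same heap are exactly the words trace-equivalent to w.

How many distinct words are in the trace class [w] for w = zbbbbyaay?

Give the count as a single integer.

0(z) covers ∅
1(b) covers 0:z
2(b) covers 1:b
3(b) covers 2:b
4(b) covers 3:b
5(y) covers ∅
6(a) covers ∅
7(a) covers 6:a
8(y) covers 5:y
floor of heap: 0:z, 5:y, 6:a
completions by unplaced set U, small U first (add the entries for U minus each lowest piece of U):
  |U|=1: {4}:1  {7}:1  {8}:1
  |U|=2: {3,4}:1  {4,7}:2  {4,8}:2  {5,8}:1  {6,7}:1  {7,8}:2
  |U|=3: {2,3,4}:1  {3,4,7}:3  {3,4,8}:3  {4,5,8}:3  {4,6,7}:3  {4,7,8}:6  {5,7,8}:3  {6,7,8}:3
  |U|=4: {1,2,3,4}:1  {2,3,4,7}:4  {2,3,4,8}:4  {3,4,5,8}:6  {3,4,6,7}:6  {3,4,7,8}:12  {4,5,7,8}:12  {4,6,7,8}:12  {5,6,7,8}:6
  |U|=5: {0,1,2,3,4}:1  {1,2,3,4,7}:5  {1,2,3,4,8}:5  {2,3,4,5,8}:10  {2,3,4,6,7}:10  {2,3,4,7,8}:20  {3,4,5,7,8}:30  {3,4,6,7,8}:30  {4,5,6,7,8}:30
  |U|=6: {0,1,2,3,4,7}:6  {0,1,2,3,4,8}:6  {1,2,3,4,5,8}:15  {1,2,3,4,6,7}:15  {1,2,3,4,7,8}:30  {2,3,4,5,7,8}:60  {2,3,4,6,7,8}:60  {3,4,5,6,7,8}:90
  |U|=7: {0,1,2,3,4,5,8}:21  {0,1,2,3,4,6,7}:21  {0,1,2,3,4,7,8}:42  {1,2,3,4,5,7,8}:105  {1,2,3,4,6,7,8}:105  {2,3,4,5,6,7,8}:210
  start at 0(z): 420
  start at 5(y): 168
  start at 6(a): 168
sum over floor = 756

756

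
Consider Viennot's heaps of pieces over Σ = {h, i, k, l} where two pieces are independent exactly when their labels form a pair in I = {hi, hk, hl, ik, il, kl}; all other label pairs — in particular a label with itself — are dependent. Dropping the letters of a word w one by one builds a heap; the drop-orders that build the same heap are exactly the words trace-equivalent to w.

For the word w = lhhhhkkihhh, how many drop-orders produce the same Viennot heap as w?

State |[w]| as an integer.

piece 0:l — minimal
piece 1:h — minimal
piece 2:h rests on {1:h}
piece 3:h rests on {2:h}
piece 4:h rests on {3:h}
piece 5:k — minimal
piece 6:k rests on {5:k}
piece 7:i — minimal
piece 8:h rests on {4:h}
piece 9:h rests on {8:h}
piece 10:h rests on {9:h}
minimal pieces: {0:l, 1:h, 5:k, 7:i}
ways to finish when only these pieces remain (= sum over removing one remaining piece with nothing left below it):
  1 left: {0}→1  {6}→1  {7}→1  {10}→1
  2 left: {0,6}→2  {0,7}→2  {0,10}→2  {5,6}→1  {6,7}→2  {6,10}→2  {7,10}→2  {9,10}→1
  3 left: {0,5,6}→3  {0,6,7}→6  {0,6,10}→6  {0,7,10}→6  {0,9,10}→3  {5,6,7}→3  {5,6,10}→3  {6,7,10}→6  {6,9,10}→3  {7,9,10}→3  {8,9,10}→1
  4 left: {0,5,6,7}→12  {0,5,6,10}→12  {0,6,7,10}→24  {0,6,9,10}→12  {0,7,9,10}→12  {0,8,9,10}→4  {4,8,9,10}→1  {5,6,7,10}→12  {5,6,9,10}→6  {6,7,9,10}→12  {6,8,9,10}→4  {7,8,9,10}→4
  5 left: {0,4,8,9,10}→5  {0,5,6,7,10}→60  {0,5,6,9,10}→30  {0,6,7,9,10}→60  {0,6,8,9,10}→20  {0,7,8,9,10}→20  {3,4,8,9,10}→1  {4,6,8,9,10}→5  {4,7,8,9,10}→5  {5,6,7,9,10}→30  {5,6,8,9,10}→10  {6,7,8,9,10}→20
  6 left: {0,3,4,8,9,10}→6  {0,4,6,8,9,10}→30  {0,4,7,8,9,10}→30  {0,5,6,7,9,10}→180  {0,5,6,8,9,10}→60  {0,6,7,8,9,10}→120  {2,3,4,8,9,10}→1  {3,4,6,8,9,10}→6  {3,4,7,8,9,10}→6  {4,5,6,8,9,10}→15  {4,6,7,8,9,10}→30  {5,6,7,8,9,10}→60
  7 left: {0,2,3,4,8,9,10}→7  {0,3,4,6,8,9,10}→42  {0,3,4,7,8,9,10}→42  {0,4,5,6,8,9,10}→105  {0,4,6,7,8,9,10}→210  {0,5,6,7,8,9,10}→420  {1,2,3,4,8,9,10}→1  {2,3,4,6,8,9,10}→7  {2,3,4,7,8,9,10}→7  {3,4,5,6,8,9,10}→21  {3,4,6,7,8,9,10}→42  {4,5,6,7,8,9,10}→105
  8 left: {0,1,2,3,4,8,9,10}→8  {0,2,3,4,6,8,9,10}→56  {0,2,3,4,7,8,9,10}→56  {0,3,4,5,6,8,9,10}→168  {0,3,4,6,7,8,9,10}→336  {0,4,5,6,7,8,9,10}→840  {1,2,3,4,6,8,9,10}→8  {1,2,3,4,7,8,9,10}→8  {2,3,4,5,6,8,9,10}→28  {2,3,4,6,7,8,9,10}→56  {3,4,5,6,7,8,9,10}→168
  9 left: {0,1,2,3,4,6,8,9,10}→72  {0,1,2,3,4,7,8,9,10}→72  {0,2,3,4,5,6,8,9,10}→252  {0,2,3,4,6,7,8,9,10}→504  {0,3,4,5,6,7,8,9,10}→1512  {1,2,3,4,5,6,8,9,10}→36  {1,2,3,4,6,7,8,9,10}→72  {2,3,4,5,6,7,8,9,10}→252
  placing 0:l first → 360 extensions
  placing 1:h first → 2520 extensions
  placing 5:k first → 720 extensions
  placing 7:i first → 360 extensions
total linear extensions = 3960

3960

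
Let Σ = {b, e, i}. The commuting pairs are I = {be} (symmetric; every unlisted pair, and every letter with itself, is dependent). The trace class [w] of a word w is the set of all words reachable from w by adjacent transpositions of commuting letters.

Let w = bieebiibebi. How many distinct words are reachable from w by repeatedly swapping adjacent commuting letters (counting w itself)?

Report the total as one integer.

9

piece 0:b — minimal
piece 1:i rests on {0:b}
piece 2:e rests on {1:i}
piece 3:e rests on {2:e}
piece 4:b rests on {1:i}
piece 5:i rests on {3:e, 4:b}
piece 6:i rests on {5:i}
piece 7:b rests on {6:i}
piece 8:e rests on {6:i}
piece 9:b rests on {7:b}
piece 10:i rests on {8:e, 9:b}
minimal pieces: {0:b}
ways to finish when only these pieces remain (= sum over removing one remaining piece with nothing left below it):
  1 left: {10}→1
  2 left: {8,10}→1  {9,10}→1
  3 left: {7,9,10}→1  {8,9,10}→2
  4 left: {7,8,9,10}→3
  5 left: {6,7,8,9,10}→3
  6 left: {5,6,7,8,9,10}→3
  7 left: {3,5,6,7,8,9,10}→3  {4,5,6,7,8,9,10}→3
  8 left: {2,3,5,6,7,8,9,10}→3  {3,4,5,6,7,8,9,10}→6
  9 left: {2,3,4,5,6,7,8,9,10}→9
  placing 0:b first → 9 extensions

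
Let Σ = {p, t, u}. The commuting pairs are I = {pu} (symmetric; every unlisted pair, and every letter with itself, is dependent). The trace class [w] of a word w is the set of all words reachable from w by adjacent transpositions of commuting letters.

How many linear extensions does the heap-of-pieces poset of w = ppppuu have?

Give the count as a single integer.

0(p) covers ∅
1(p) covers 0:p
2(p) covers 1:p
3(p) covers 2:p
4(u) covers ∅
5(u) covers 4:u
floor of heap: 0:p, 4:u
completions by unplaced set U, small U first (add the entries for U minus each lowest piece of U):
  |U|=1: {3}:1  {5}:1
  |U|=2: {2,3}:1  {3,5}:2  {4,5}:1
  |U|=3: {1,2,3}:1  {2,3,5}:3  {3,4,5}:3
  |U|=4: {0,1,2,3}:1  {1,2,3,5}:4  {2,3,4,5}:6
  start at 0(p): 10
  start at 4(u): 5
sum over floor = 15

15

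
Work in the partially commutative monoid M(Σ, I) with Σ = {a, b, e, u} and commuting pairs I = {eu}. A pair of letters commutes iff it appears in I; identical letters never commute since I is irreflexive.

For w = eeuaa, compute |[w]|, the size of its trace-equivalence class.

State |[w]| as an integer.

3

drop 0:e onto floor
drop 1:e onto {0:e}
drop 2:u onto floor
drop 3:a onto {1:e, 2:u}
drop 4:a onto {3:a}
ground layer = {0:e, 2:u}
drop-orders for the pieces not yet dropped (sum over which currently-grounded one goes next):
  1 to go: {4} 1
  2 to go: {3,4} 1
  3 to go: {1,3,4} 1  {2,3,4} 1
  if 0:e drops first: 2 orders
  if 2:u drops first: 1 orders
heap linearizations: 3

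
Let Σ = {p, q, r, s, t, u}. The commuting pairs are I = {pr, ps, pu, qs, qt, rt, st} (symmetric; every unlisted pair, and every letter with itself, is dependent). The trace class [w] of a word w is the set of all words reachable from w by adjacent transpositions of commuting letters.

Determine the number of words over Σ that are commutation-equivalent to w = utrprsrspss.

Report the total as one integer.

piece 0:u — minimal
piece 1:t rests on {0:u}
piece 2:r rests on {0:u}
piece 3:p rests on {1:t}
piece 4:r rests on {2:r}
piece 5:s rests on {4:r}
piece 6:r rests on {5:s}
piece 7:s rests on {6:r}
piece 8:p rests on {3:p}
piece 9:s rests on {7:s}
piece 10:s rests on {9:s}
minimal pieces: {0:u}
ways to finish when only these pieces remain (= sum over removing one remaining piece with nothing left below it):
  1 left: {8}→1  {10}→1
  2 left: {3,8}→1  {8,10}→2  {9,10}→1
  3 left: {1,3,8}→1  {3,8,10}→3  {7,9,10}→1  {8,9,10}→3
  4 left: {1,3,8,10}→4  {3,8,9,10}→6  {6,7,9,10}→1  {7,8,9,10}→4
  5 left: {1,3,8,9,10}→10  {3,7,8,9,10}→10  {5,6,7,9,10}→1  {6,7,8,9,10}→5
  6 left: {1,3,7,8,9,10}→20  {3,6,7,8,9,10}→15  {4,5,6,7,9,10}→1  {5,6,7,8,9,10}→6
  7 left: {1,3,6,7,8,9,10}→35  {2,4,5,6,7,9,10}→1  {3,5,6,7,8,9,10}→21  {4,5,6,7,8,9,10}→7
  8 left: {1,3,5,6,7,8,9,10}→56  {2,4,5,6,7,8,9,10}→8  {3,4,5,6,7,8,9,10}→28
  9 left: {1,3,4,5,6,7,8,9,10}→84  {2,3,4,5,6,7,8,9,10}→36
  placing 0:u first → 120 extensions

120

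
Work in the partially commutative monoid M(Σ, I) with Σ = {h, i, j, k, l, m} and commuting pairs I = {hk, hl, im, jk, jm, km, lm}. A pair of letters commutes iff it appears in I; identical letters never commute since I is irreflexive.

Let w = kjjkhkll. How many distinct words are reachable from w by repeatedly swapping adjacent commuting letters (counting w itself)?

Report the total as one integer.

40

#0=k has no predecessor
#1=j has no predecessor
#2=j depends on [1:j]
#3=k depends on [0:k]
#4=h depends on [2:j]
#5=k depends on [3:k]
#6=l depends on [2:j, 5:k]
#7=l depends on [6:l]
sources: [0:k, 1:j]
N(rest) = Σ N(rest − s) over sources s of rest; N(one piece) = 1:
  size 1 → [4]=1  [7]=1
  size 2 → [4,7]=2  [6,7]=1
  size 3 → [4,6,7]=3  [5,6,7]=1
  size 4 → [2,4,6,7]=3  [3,5,6,7]=1  [4,5,6,7]=4
  size 5 → [0,3,5,6,7]=1  [1,2,4,6,7]=3  [2,4,5,6,7]=7  [3,4,5,6,7]=5
  size 6 → [0,3,4,5,6,7]=6  [1,2,4,5,6,7]=10  [2,3,4,5,6,7]=12
  first=0(k) contributes 22
  first=1(j) contributes 18
|[w]| = 40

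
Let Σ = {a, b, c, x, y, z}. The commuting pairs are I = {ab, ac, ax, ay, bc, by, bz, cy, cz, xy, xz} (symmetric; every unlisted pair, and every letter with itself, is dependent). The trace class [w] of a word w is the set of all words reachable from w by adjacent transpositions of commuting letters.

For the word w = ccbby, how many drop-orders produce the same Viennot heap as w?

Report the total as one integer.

30

#0=c has no predecessor
#1=c depends on [0:c]
#2=b has no predecessor
#3=b depends on [2:b]
#4=y has no predecessor
sources: [0:c, 2:b, 4:y]
N(rest) = Σ N(rest − s) over sources s of rest; N(one piece) = 1:
  size 1 → [1]=1  [3]=1  [4]=1
  size 2 → [0,1]=1  [1,3]=2  [1,4]=2  [2,3]=1  [3,4]=2
  size 3 → [0,1,3]=3  [0,1,4]=3  [1,2,3]=3  [1,3,4]=6  [2,3,4]=3
  first=0(c) contributes 12
  first=2(b) contributes 12
  first=4(y) contributes 6
|[w]| = 30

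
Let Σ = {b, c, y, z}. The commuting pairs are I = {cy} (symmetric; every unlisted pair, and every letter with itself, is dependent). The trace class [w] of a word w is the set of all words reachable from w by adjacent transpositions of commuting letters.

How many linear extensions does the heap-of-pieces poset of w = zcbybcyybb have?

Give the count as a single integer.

3

0(z) covers ∅
1(c) covers 0:z
2(b) covers 1:c
3(y) covers 2:b
4(b) covers 3:y
5(c) covers 4:b
6(y) covers 4:b
7(y) covers 6:y
8(b) covers 5:c, 7:y
9(b) covers 8:b
floor of heap: 0:z
completions by unplaced set U, small U first (add the entries for U minus each lowest piece of U):
  |U|=1: {9}:1
  |U|=2: {8,9}:1
  |U|=3: {5,8,9}:1  {7,8,9}:1
  |U|=4: {5,7,8,9}:2  {6,7,8,9}:1
  |U|=5: {5,6,7,8,9}:3
  |U|=6: {4,5,6,7,8,9}:3
  |U|=7: {3,4,5,6,7,8,9}:3
  |U|=8: {2,3,4,5,6,7,8,9}:3
  start at 0(z): 3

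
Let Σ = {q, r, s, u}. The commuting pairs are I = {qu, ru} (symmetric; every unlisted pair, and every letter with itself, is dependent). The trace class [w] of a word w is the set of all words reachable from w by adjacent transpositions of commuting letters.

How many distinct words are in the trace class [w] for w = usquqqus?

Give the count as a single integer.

10

piece 0:u — minimal
piece 1:s rests on {0:u}
piece 2:q rests on {1:s}
piece 3:u rests on {1:s}
piece 4:q rests on {2:q}
piece 5:q rests on {4:q}
piece 6:u rests on {3:u}
piece 7:s rests on {5:q, 6:u}
minimal pieces: {0:u}
ways to finish when only these pieces remain (= sum over removing one remaining piece with nothing left below it):
  1 left: {7}→1
  2 left: {5,7}→1  {6,7}→1
  3 left: {3,6,7}→1  {4,5,7}→1  {5,6,7}→2
  4 left: {2,4,5,7}→1  {3,5,6,7}→3  {4,5,6,7}→3
  5 left: {2,4,5,6,7}→4  {3,4,5,6,7}→6
  6 left: {2,3,4,5,6,7}→10
  placing 0:u first → 10 extensions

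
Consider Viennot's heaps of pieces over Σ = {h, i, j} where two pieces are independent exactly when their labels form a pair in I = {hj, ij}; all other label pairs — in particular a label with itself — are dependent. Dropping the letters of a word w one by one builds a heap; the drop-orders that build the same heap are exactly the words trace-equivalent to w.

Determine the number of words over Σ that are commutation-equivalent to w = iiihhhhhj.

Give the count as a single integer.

0(i) covers ∅
1(i) covers 0:i
2(i) covers 1:i
3(h) covers 2:i
4(h) covers 3:h
5(h) covers 4:h
6(h) covers 5:h
7(h) covers 6:h
8(j) covers ∅
floor of heap: 0:i, 8:j
completions by unplaced set U, small U first (add the entries for U minus each lowest piece of U):
  |U|=1: {7}:1  {8}:1
  |U|=2: {6,7}:1  {7,8}:2
  |U|=3: {5,6,7}:1  {6,7,8}:3
  |U|=4: {4,5,6,7}:1  {5,6,7,8}:4
  |U|=5: {3,4,5,6,7}:1  {4,5,6,7,8}:5
  |U|=6: {2,3,4,5,6,7}:1  {3,4,5,6,7,8}:6
  |U|=7: {1,2,3,4,5,6,7}:1  {2,3,4,5,6,7,8}:7
  start at 0(i): 8
  start at 8(j): 1
sum over floor = 9

9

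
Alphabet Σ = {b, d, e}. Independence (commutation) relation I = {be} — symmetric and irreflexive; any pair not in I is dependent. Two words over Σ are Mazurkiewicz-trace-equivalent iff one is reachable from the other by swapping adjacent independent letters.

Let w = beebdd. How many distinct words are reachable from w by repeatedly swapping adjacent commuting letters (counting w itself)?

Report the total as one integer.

drop 0:b onto floor
drop 1:e onto floor
drop 2:e onto {1:e}
drop 3:b onto {0:b}
drop 4:d onto {2:e, 3:b}
drop 5:d onto {4:d}
ground layer = {0:b, 1:e}
drop-orders for the pieces not yet dropped (sum over which currently-grounded one goes next):
  1 to go: {5} 1
  2 to go: {4,5} 1
  3 to go: {2,4,5} 1  {3,4,5} 1
  4 to go: {0,3,4,5} 1  {1,2,4,5} 1  {2,3,4,5} 2
  if 0:b drops first: 3 orders
  if 1:e drops first: 3 orders
heap linearizations: 6

6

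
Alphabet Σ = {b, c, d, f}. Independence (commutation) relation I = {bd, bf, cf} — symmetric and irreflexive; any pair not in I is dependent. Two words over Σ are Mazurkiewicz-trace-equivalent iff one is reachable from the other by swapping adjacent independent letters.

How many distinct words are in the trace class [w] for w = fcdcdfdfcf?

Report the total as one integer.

6

0(f) covers ∅
1(c) covers ∅
2(d) covers 0:f, 1:c
3(c) covers 2:d
4(d) covers 3:c
5(f) covers 4:d
6(d) covers 5:f
7(f) covers 6:d
8(c) covers 6:d
9(f) covers 7:f
floor of heap: 0:f, 1:c
completions by unplaced set U, small U first (add the entries for U minus each lowest piece of U):
  |U|=1: {8}:1  {9}:1
  |U|=2: {7,9}:1  {8,9}:2
  |U|=3: {7,8,9}:3
  |U|=4: {6,7,8,9}:3
  |U|=5: {5,6,7,8,9}:3
  |U|=6: {4,5,6,7,8,9}:3
  |U|=7: {3,4,5,6,7,8,9}:3
  |U|=8: {2,3,4,5,6,7,8,9}:3
  start at 0(f): 3
  start at 1(c): 3
sum over floor = 6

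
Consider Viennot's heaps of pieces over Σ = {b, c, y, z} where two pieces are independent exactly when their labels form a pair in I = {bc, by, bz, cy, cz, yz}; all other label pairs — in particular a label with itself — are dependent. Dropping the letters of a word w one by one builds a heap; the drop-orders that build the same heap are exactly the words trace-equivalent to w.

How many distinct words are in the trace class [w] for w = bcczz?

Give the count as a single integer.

#0=b has no predecessor
#1=c has no predecessor
#2=c depends on [1:c]
#3=z has no predecessor
#4=z depends on [3:z]
sources: [0:b, 1:c, 3:z]
N(rest) = Σ N(rest − s) over sources s of rest; N(one piece) = 1:
  size 1 → [0]=1  [2]=1  [4]=1
  size 2 → [0,2]=2  [0,4]=2  [1,2]=1  [2,4]=2  [3,4]=1
  size 3 → [0,1,2]=3  [0,2,4]=6  [0,3,4]=3  [1,2,4]=3  [2,3,4]=3
  first=0(b) contributes 6
  first=1(c) contributes 12
  first=3(z) contributes 12
|[w]| = 30

30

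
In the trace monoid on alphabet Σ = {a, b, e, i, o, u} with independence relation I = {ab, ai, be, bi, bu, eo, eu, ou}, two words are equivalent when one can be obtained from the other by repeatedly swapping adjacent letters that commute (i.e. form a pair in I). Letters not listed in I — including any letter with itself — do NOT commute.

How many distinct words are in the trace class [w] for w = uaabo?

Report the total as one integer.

drop 0:u onto floor
drop 1:a onto {0:u}
drop 2:a onto {1:a}
drop 3:b onto floor
drop 4:o onto {2:a, 3:b}
ground layer = {0:u, 3:b}
drop-orders for the pieces not yet dropped (sum over which currently-grounded one goes next):
  1 to go: {4} 1
  2 to go: {2,4} 1  {3,4} 1
  3 to go: {1,2,4} 1  {2,3,4} 2
  if 0:u drops first: 3 orders
  if 3:b drops first: 1 orders
heap linearizations: 4

4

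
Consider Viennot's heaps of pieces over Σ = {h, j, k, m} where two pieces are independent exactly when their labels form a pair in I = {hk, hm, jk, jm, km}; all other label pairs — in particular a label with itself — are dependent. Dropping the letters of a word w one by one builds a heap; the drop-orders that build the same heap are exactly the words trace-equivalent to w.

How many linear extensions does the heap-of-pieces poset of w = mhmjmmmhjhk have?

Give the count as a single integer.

drop 0:m onto floor
drop 1:h onto floor
drop 2:m onto {0:m}
drop 3:j onto {1:h}
drop 4:m onto {2:m}
drop 5:m onto {4:m}
drop 6:m onto {5:m}
drop 7:h onto {3:j}
drop 8:j onto {7:h}
drop 9:h onto {8:j}
drop 10:k onto floor
ground layer = {0:m, 1:h, 10:k}
drop-orders for the pieces not yet dropped (sum over which currently-grounded one goes next):
  1 to go: {6} 1  {9} 1  {10} 1
  2 to go: {5,6} 1  {6,9} 2  {6,10} 2  {8,9} 1  {9,10} 2
  3 to go: {4,5,6} 1  {5,6,9} 3  {5,6,10} 3  {6,8,9} 3  {6,9,10} 6  {7,8,9} 1  {8,9,10} 3
  4 to go: {2,4,5,6} 1  {3,7,8,9} 1  {4,5,6,9} 4  {4,5,6,10} 4  {5,6,8,9} 6  {5,6,9,10} 12  {6,7,8,9} 4  {6,8,9,10} 12  {7,8,9,10} 4
  5 to go: {0,2,4,5,6} 1  {1,3,7,8,9} 1  {2,4,5,6,9} 5  {2,4,5,6,10} 5  {3,6,7,8,9} 5  {3,7,8,9,10} 5  {4,5,6,8,9} 10  {4,5,6,9,10} 20  {5,6,7,8,9} 10  {5,6,8,9,10} 30  {6,7,8,9,10} 20
  6 to go: {0,2,4,5,6,9} 6  {0,2,4,5,6,10} 6  {1,3,6,7,8,9} 6  {1,3,7,8,9,10} 6  {2,4,5,6,8,9} 15  {2,4,5,6,9,10} 30  {3,5,6,7,8,9} 15  {3,6,7,8,9,10} 30  {4,5,6,7,8,9} 20  {4,5,6,8,9,10} 60  {5,6,7,8,9,10} 60
  7 to go: {0,2,4,5,6,8,9} 21  {0,2,4,5,6,9,10} 42  {1,3,5,6,7,8,9} 21  {1,3,6,7,8,9,10} 42  {2,4,5,6,7,8,9} 35  {2,4,5,6,8,9,10} 105  {3,4,5,6,7,8,9} 35  {3,5,6,7,8,9,10} 105  {4,5,6,7,8,9,10} 140
  8 to go: {0,2,4,5,6,7,8,9} 56  {0,2,4,5,6,8,9,10} 168  {1,3,4,5,6,7,8,9} 56  {1,3,5,6,7,8,9,10} 168  {2,3,4,5,6,7,8,9} 70  {2,4,5,6,7,8,9,10} 280  {3,4,5,6,7,8,9,10} 280
  9 to go: {0,2,3,4,5,6,7,8,9} 126  {0,2,4,5,6,7,8,9,10} 504  {1,2,3,4,5,6,7,8,9} 126  {1,3,4,5,6,7,8,9,10} 504  {2,3,4,5,6,7,8,9,10} 630
  if 0:m drops first: 1260 orders
  if 1:h drops first: 1260 orders
  if 10:k drops first: 252 orders
heap linearizations: 2772

2772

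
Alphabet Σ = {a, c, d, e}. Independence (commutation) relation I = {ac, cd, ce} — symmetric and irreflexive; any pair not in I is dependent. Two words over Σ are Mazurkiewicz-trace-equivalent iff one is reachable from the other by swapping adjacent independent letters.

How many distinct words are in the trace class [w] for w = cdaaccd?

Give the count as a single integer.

35

0(c) covers ∅
1(d) covers ∅
2(a) covers 1:d
3(a) covers 2:a
4(c) covers 0:c
5(c) covers 4:c
6(d) covers 3:a
floor of heap: 0:c, 1:d
completions by unplaced set U, small U first (add the entries for U minus each lowest piece of U):
  |U|=1: {5}:1  {6}:1
  |U|=2: {3,6}:1  {4,5}:1  {5,6}:2
  |U|=3: {0,4,5}:1  {2,3,6}:1  {3,5,6}:3  {4,5,6}:3
  |U|=4: {0,4,5,6}:4  {1,2,3,6}:1  {2,3,5,6}:4  {3,4,5,6}:6
  |U|=5: {0,3,4,5,6}:10  {1,2,3,5,6}:5  {2,3,4,5,6}:10
  start at 0(c): 15
  start at 1(d): 20
sum over floor = 35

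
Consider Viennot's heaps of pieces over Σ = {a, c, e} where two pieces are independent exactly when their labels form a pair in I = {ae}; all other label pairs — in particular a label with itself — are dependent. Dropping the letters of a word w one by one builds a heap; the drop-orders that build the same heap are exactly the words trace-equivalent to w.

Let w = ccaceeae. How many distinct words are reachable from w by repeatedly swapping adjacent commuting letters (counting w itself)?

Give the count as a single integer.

drop 0:c onto floor
drop 1:c onto {0:c}
drop 2:a onto {1:c}
drop 3:c onto {2:a}
drop 4:e onto {3:c}
drop 5:e onto {4:e}
drop 6:a onto {3:c}
drop 7:e onto {5:e}
ground layer = {0:c}
drop-orders for the pieces not yet dropped (sum over which currently-grounded one goes next):
  1 to go: {6} 1  {7} 1
  2 to go: {5,7} 1  {6,7} 2
  3 to go: {4,5,7} 1  {5,6,7} 3
  4 to go: {4,5,6,7} 4
  5 to go: {3,4,5,6,7} 4
  6 to go: {2,3,4,5,6,7} 4
  if 0:c drops first: 4 orders

4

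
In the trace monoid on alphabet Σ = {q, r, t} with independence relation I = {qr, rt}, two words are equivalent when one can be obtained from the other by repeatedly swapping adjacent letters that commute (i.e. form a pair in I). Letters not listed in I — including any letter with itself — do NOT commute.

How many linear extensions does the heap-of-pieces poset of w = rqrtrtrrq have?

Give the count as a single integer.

126

#0=r has no predecessor
#1=q has no predecessor
#2=r depends on [0:r]
#3=t depends on [1:q]
#4=r depends on [2:r]
#5=t depends on [3:t]
#6=r depends on [4:r]
#7=r depends on [6:r]
#8=q depends on [5:t]
sources: [0:r, 1:q]
N(rest) = Σ N(rest − s) over sources s of rest; N(one piece) = 1:
  size 1 → [7]=1  [8]=1
  size 2 → [5,8]=1  [6,7]=1  [7,8]=2
  size 3 → [3,5,8]=1  [4,6,7]=1  [5,7,8]=3  [6,7,8]=3
  size 4 → [1,3,5,8]=1  [2,4,6,7]=1  [3,5,7,8]=4  [4,6,7,8]=4  [5,6,7,8]=6
  size 5 → [0,2,4,6,7]=1  [1,3,5,7,8]=5  [2,4,6,7,8]=5  [3,5,6,7,8]=10  [4,5,6,7,8]=10
  size 6 → [0,2,4,6,7,8]=6  [1,3,5,6,7,8]=15  [2,4,5,6,7,8]=15  [3,4,5,6,7,8]=20
  size 7 → [0,2,4,5,6,7,8]=21  [1,3,4,5,6,7,8]=35  [2,3,4,5,6,7,8]=35
  first=0(r) contributes 70
  first=1(q) contributes 56
|[w]| = 126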